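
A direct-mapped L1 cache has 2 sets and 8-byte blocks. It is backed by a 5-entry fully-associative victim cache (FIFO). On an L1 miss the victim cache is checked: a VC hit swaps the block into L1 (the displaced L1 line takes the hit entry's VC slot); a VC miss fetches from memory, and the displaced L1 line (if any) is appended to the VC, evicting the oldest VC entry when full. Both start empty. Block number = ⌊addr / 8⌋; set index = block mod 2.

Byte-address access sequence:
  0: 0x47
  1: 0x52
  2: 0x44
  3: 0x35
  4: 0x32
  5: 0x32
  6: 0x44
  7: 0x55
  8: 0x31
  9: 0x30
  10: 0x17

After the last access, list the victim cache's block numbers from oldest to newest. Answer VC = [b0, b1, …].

  [0] addr=0x47 blk=8 s=0: MISS | VC []
  [1] addr=0x52 blk=10 s=0: MISS | VC [8]
  [2] addr=0x44 blk=8 s=0: VC-HIT | VC [10]
  [3] addr=0x35 blk=6 s=0: MISS | VC [10, 8]
  [4] addr=0x32 blk=6 s=0: L1-HIT | VC [10, 8]
  [5] addr=0x32 blk=6 s=0: L1-HIT | VC [10, 8]
  [6] addr=0x44 blk=8 s=0: VC-HIT | VC [10, 6]
  [7] addr=0x55 blk=10 s=0: VC-HIT | VC [8, 6]
  [8] addr=0x31 blk=6 s=0: VC-HIT | VC [8, 10]
  [9] addr=0x30 blk=6 s=0: L1-HIT | VC [8, 10]
  [10] addr=0x17 blk=2 s=0: MISS | VC [8, 10, 6]

VC = [8, 10, 6]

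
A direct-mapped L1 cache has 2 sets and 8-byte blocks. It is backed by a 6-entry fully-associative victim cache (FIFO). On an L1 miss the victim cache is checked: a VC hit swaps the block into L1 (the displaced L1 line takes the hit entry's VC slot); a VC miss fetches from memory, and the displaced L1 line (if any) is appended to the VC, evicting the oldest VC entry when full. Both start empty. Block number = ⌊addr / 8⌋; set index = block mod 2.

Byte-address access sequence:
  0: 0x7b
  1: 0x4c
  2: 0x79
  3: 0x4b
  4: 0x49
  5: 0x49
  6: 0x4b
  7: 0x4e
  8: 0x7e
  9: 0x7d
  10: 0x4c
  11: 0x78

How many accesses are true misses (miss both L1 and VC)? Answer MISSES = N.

MISSES = 2

#0 0x7b→b15/s1 MISS; vc=[]
#1 0x4c→b9/s1 MISS; vc=[15]
#2 0x79→b15/s1 VC-HIT; vc=[9]
#3 0x4b→b9/s1 VC-HIT; vc=[15]
#4 0x49→b9/s1 L1-HIT; vc=[15]
#5 0x49→b9/s1 L1-HIT; vc=[15]
#6 0x4b→b9/s1 L1-HIT; vc=[15]
#7 0x4e→b9/s1 L1-HIT; vc=[15]
#8 0x7e→b15/s1 VC-HIT; vc=[9]
#9 0x7d→b15/s1 L1-HIT; vc=[9]
#10 0x4c→b9/s1 VC-HIT; vc=[15]
#11 0x78→b15/s1 VC-HIT; vc=[9]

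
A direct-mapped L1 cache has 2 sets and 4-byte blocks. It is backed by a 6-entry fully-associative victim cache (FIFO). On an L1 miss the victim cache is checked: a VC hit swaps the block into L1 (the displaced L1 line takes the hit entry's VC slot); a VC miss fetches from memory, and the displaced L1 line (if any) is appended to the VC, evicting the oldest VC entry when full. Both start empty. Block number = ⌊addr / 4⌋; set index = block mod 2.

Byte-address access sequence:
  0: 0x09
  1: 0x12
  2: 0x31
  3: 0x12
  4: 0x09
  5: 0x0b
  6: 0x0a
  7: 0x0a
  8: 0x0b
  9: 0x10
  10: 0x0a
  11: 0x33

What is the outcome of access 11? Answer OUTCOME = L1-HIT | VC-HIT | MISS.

OUTCOME = VC-HIT

  [0] addr=0x9 blk=2 s=0: MISS | VC []
  [1] addr=0x12 blk=4 s=0: MISS | VC [2]
  [2] addr=0x31 blk=12 s=0: MISS | VC [2, 4]
  [3] addr=0x12 blk=4 s=0: VC-HIT | VC [2, 12]
  [4] addr=0x9 blk=2 s=0: VC-HIT | VC [4, 12]
  [5] addr=0xb blk=2 s=0: L1-HIT | VC [4, 12]
  [6] addr=0xa blk=2 s=0: L1-HIT | VC [4, 12]
  [7] addr=0xa blk=2 s=0: L1-HIT | VC [4, 12]
  [8] addr=0xb blk=2 s=0: L1-HIT | VC [4, 12]
  [9] addr=0x10 blk=4 s=0: VC-HIT | VC [2, 12]
  [10] addr=0xa blk=2 s=0: VC-HIT | VC [4, 12]
  [11] addr=0x33 blk=12 s=0: VC-HIT | VC [4, 2]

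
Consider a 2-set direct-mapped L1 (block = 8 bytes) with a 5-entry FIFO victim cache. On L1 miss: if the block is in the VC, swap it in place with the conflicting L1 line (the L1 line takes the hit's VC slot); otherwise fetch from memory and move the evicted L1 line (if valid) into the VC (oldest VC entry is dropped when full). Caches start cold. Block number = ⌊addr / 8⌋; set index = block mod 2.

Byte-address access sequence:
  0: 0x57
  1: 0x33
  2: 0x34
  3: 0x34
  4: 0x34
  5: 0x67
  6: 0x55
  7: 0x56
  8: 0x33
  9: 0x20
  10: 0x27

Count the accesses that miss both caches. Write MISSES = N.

0: 0x57 (blk 10, set 0) → MISS  vc=[]
1: 0x33 (blk 6, set 0) → MISS  vc=[10]
2: 0x34 (blk 6, set 0) → L1-HIT  vc=[10]
3: 0x34 (blk 6, set 0) → L1-HIT  vc=[10]
4: 0x34 (blk 6, set 0) → L1-HIT  vc=[10]
5: 0x67 (blk 12, set 0) → MISS  vc=[10, 6]
6: 0x55 (blk 10, set 0) → VC-HIT  vc=[12, 6]
7: 0x56 (blk 10, set 0) → L1-HIT  vc=[12, 6]
8: 0x33 (blk 6, set 0) → VC-HIT  vc=[12, 10]
9: 0x20 (blk 4, set 0) → MISS  vc=[12, 10, 6]
10: 0x27 (blk 4, set 0) → L1-HIT  vc=[12, 10, 6]

MISSES = 4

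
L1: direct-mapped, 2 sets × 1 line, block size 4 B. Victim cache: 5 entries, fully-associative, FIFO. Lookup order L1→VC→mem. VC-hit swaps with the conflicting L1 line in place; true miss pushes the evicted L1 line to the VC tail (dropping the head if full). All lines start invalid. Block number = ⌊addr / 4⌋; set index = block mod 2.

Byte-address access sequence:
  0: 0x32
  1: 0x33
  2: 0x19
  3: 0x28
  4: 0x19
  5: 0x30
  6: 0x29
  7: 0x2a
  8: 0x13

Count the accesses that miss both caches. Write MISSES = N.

MISSES = 4

#0 0x32→b12/s0 MISS; vc=[]
#1 0x33→b12/s0 L1-HIT; vc=[]
#2 0x19→b6/s0 MISS; vc=[12]
#3 0x28→b10/s0 MISS; vc=[12,6]
#4 0x19→b6/s0 VC-HIT; vc=[12,10]
#5 0x30→b12/s0 VC-HIT; vc=[6,10]
#6 0x29→b10/s0 VC-HIT; vc=[6,12]
#7 0x2a→b10/s0 L1-HIT; vc=[6,12]
#8 0x13→b4/s0 MISS; vc=[6,12,10]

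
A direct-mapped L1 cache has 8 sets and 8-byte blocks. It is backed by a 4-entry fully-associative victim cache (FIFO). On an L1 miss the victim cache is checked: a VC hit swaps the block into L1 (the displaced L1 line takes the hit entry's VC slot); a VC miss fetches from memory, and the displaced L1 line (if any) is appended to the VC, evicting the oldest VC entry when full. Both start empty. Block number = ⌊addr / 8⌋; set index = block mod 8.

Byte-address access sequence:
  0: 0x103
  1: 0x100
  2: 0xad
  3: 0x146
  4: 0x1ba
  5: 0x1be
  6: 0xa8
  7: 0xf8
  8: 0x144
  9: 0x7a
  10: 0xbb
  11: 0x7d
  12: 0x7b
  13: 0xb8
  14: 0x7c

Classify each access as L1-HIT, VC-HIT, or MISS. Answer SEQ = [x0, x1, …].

0: 0x103 (blk 32, set 0) → MISS  vc=[]
1: 0x100 (blk 32, set 0) → L1-HIT  vc=[]
2: 0xad (blk 21, set 5) → MISS  vc=[]
3: 0x146 (blk 40, set 0) → MISS  vc=[32]
4: 0x1ba (blk 55, set 7) → MISS  vc=[32]
5: 0x1be (blk 55, set 7) → L1-HIT  vc=[32]
6: 0xa8 (blk 21, set 5) → L1-HIT  vc=[32]
7: 0xf8 (blk 31, set 7) → MISS  vc=[32, 55]
8: 0x144 (blk 40, set 0) → L1-HIT  vc=[32, 55]
9: 0x7a (blk 15, set 7) → MISS  vc=[32, 55, 31]
10: 0xbb (blk 23, set 7) → MISS  vc=[32, 55, 31, 15]
11: 0x7d (blk 15, set 7) → VC-HIT  vc=[32, 55, 31, 23]
12: 0x7b (blk 15, set 7) → L1-HIT  vc=[32, 55, 31, 23]
13: 0xb8 (blk 23, set 7) → VC-HIT  vc=[32, 55, 31, 15]
14: 0x7c (blk 15, set 7) → VC-HIT  vc=[32, 55, 31, 23]

SEQ = [MISS, L1-HIT, MISS, MISS, MISS, L1-HIT, L1-HIT, MISS, L1-HIT, MISS, MISS, VC-HIT, L1-HIT, VC-HIT, VC-HIT]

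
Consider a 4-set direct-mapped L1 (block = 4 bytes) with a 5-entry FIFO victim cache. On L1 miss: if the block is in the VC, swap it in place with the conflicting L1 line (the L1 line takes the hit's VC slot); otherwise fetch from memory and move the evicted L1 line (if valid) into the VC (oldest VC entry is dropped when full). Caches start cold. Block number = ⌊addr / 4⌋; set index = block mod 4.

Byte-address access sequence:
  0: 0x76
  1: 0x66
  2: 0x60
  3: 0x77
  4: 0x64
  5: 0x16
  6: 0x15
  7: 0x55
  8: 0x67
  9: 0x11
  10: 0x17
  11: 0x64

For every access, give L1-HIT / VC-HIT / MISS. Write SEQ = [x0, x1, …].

SEQ = [MISS, MISS, MISS, VC-HIT, VC-HIT, MISS, L1-HIT, MISS, VC-HIT, MISS, VC-HIT, VC-HIT]

#0 0x76→b29/s1 MISS; vc=[]
#1 0x66→b25/s1 MISS; vc=[29]
#2 0x60→b24/s0 MISS; vc=[29]
#3 0x77→b29/s1 VC-HIT; vc=[25]
#4 0x64→b25/s1 VC-HIT; vc=[29]
#5 0x16→b5/s1 MISS; vc=[29,25]
#6 0x15→b5/s1 L1-HIT; vc=[29,25]
#7 0x55→b21/s1 MISS; vc=[29,25,5]
#8 0x67→b25/s1 VC-HIT; vc=[29,21,5]
#9 0x11→b4/s0 MISS; vc=[29,21,5,24]
#10 0x17→b5/s1 VC-HIT; vc=[29,21,25,24]
#11 0x64→b25/s1 VC-HIT; vc=[29,21,5,24]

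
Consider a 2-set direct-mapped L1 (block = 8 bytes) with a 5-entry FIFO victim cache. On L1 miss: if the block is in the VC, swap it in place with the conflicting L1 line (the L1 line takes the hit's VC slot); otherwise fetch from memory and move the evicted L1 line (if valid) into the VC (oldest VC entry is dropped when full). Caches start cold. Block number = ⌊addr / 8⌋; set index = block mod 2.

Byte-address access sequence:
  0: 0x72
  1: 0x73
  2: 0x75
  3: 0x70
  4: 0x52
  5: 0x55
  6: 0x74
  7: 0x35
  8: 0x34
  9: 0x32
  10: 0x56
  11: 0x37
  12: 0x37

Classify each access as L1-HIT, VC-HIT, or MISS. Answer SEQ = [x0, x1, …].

SEQ = [MISS, L1-HIT, L1-HIT, L1-HIT, MISS, L1-HIT, VC-HIT, MISS, L1-HIT, L1-HIT, VC-HIT, VC-HIT, L1-HIT]

  [0] addr=0x72 blk=14 s=0: MISS | VC []
  [1] addr=0x73 blk=14 s=0: L1-HIT | VC []
  [2] addr=0x75 blk=14 s=0: L1-HIT | VC []
  [3] addr=0x70 blk=14 s=0: L1-HIT | VC []
  [4] addr=0x52 blk=10 s=0: MISS | VC [14]
  [5] addr=0x55 blk=10 s=0: L1-HIT | VC [14]
  [6] addr=0x74 blk=14 s=0: VC-HIT | VC [10]
  [7] addr=0x35 blk=6 s=0: MISS | VC [10, 14]
  [8] addr=0x34 blk=6 s=0: L1-HIT | VC [10, 14]
  [9] addr=0x32 blk=6 s=0: L1-HIT | VC [10, 14]
  [10] addr=0x56 blk=10 s=0: VC-HIT | VC [6, 14]
  [11] addr=0x37 blk=6 s=0: VC-HIT | VC [10, 14]
  [12] addr=0x37 blk=6 s=0: L1-HIT | VC [10, 14]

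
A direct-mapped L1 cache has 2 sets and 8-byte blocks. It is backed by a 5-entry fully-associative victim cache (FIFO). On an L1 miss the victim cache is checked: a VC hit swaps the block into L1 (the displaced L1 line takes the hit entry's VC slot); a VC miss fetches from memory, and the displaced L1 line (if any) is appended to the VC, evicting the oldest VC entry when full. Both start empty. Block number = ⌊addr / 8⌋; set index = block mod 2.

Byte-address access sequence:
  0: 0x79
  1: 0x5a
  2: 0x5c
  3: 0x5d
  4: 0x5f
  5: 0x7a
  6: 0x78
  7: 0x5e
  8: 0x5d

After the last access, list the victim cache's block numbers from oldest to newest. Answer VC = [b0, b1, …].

VC = [15]

0: 0x79 (blk 15, set 1) → MISS  vc=[]
1: 0x5a (blk 11, set 1) → MISS  vc=[15]
2: 0x5c (blk 11, set 1) → L1-HIT  vc=[15]
3: 0x5d (blk 11, set 1) → L1-HIT  vc=[15]
4: 0x5f (blk 11, set 1) → L1-HIT  vc=[15]
5: 0x7a (blk 15, set 1) → VC-HIT  vc=[11]
6: 0x78 (blk 15, set 1) → L1-HIT  vc=[11]
7: 0x5e (blk 11, set 1) → VC-HIT  vc=[15]
8: 0x5d (blk 11, set 1) → L1-HIT  vc=[15]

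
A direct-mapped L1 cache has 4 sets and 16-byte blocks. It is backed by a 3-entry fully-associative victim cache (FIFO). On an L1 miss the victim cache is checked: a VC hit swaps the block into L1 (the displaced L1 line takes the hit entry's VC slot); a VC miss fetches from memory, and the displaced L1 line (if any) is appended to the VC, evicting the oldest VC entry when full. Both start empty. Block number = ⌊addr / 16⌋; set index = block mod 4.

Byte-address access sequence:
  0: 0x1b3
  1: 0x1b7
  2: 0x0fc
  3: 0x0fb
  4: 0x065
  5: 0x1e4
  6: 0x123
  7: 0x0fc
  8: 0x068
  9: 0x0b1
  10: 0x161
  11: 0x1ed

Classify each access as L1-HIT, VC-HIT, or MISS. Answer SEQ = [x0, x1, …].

SEQ = [MISS, L1-HIT, MISS, L1-HIT, MISS, MISS, MISS, L1-HIT, VC-HIT, MISS, MISS, VC-HIT]

#0 0x1b3→b27/s3 MISS; vc=[]
#1 0x1b7→b27/s3 L1-HIT; vc=[]
#2 0xfc→b15/s3 MISS; vc=[27]
#3 0xfb→b15/s3 L1-HIT; vc=[27]
#4 0x65→b6/s2 MISS; vc=[27]
#5 0x1e4→b30/s2 MISS; vc=[27,6]
#6 0x123→b18/s2 MISS; vc=[27,6,30]
#7 0xfc→b15/s3 L1-HIT; vc=[27,6,30]
#8 0x68→b6/s2 VC-HIT; vc=[27,18,30]
#9 0xb1→b11/s3 MISS; vc=[18,30,15]
#10 0x161→b22/s2 MISS; vc=[30,15,6]
#11 0x1ed→b30/s2 VC-HIT; vc=[22,15,6]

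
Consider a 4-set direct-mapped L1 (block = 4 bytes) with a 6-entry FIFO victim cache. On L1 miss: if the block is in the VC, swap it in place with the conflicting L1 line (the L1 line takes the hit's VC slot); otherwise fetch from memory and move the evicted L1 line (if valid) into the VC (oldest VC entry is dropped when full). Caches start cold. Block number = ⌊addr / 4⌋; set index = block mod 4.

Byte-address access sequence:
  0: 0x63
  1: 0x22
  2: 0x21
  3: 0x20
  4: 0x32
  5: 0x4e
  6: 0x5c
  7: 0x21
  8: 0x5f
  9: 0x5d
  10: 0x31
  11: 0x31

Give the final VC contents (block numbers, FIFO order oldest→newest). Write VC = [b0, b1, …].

#0 0x63→b24/s0 MISS; vc=[]
#1 0x22→b8/s0 MISS; vc=[24]
#2 0x21→b8/s0 L1-HIT; vc=[24]
#3 0x20→b8/s0 L1-HIT; vc=[24]
#4 0x32→b12/s0 MISS; vc=[24,8]
#5 0x4e→b19/s3 MISS; vc=[24,8]
#6 0x5c→b23/s3 MISS; vc=[24,8,19]
#7 0x21→b8/s0 VC-HIT; vc=[24,12,19]
#8 0x5f→b23/s3 L1-HIT; vc=[24,12,19]
#9 0x5d→b23/s3 L1-HIT; vc=[24,12,19]
#10 0x31→b12/s0 VC-HIT; vc=[24,8,19]
#11 0x31→b12/s0 L1-HIT; vc=[24,8,19]

VC = [24, 8, 19]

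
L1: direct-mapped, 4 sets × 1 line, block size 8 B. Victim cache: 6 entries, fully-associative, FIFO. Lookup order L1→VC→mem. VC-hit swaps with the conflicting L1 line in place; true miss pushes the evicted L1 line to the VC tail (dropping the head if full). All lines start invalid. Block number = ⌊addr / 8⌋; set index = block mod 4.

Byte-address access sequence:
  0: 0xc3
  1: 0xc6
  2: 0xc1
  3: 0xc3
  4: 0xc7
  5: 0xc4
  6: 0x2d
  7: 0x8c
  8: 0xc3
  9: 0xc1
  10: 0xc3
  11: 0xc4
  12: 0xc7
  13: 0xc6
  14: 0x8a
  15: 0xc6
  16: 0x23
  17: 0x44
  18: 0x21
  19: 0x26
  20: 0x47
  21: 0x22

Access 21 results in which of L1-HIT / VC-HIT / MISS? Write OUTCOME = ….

OUTCOME = VC-HIT

  [0] addr=0xc3 blk=24 s=0: MISS | VC []
  [1] addr=0xc6 blk=24 s=0: L1-HIT | VC []
  [2] addr=0xc1 blk=24 s=0: L1-HIT | VC []
  [3] addr=0xc3 blk=24 s=0: L1-HIT | VC []
  [4] addr=0xc7 blk=24 s=0: L1-HIT | VC []
  [5] addr=0xc4 blk=24 s=0: L1-HIT | VC []
  [6] addr=0x2d blk=5 s=1: MISS | VC []
  [7] addr=0x8c blk=17 s=1: MISS | VC [5]
  [8] addr=0xc3 blk=24 s=0: L1-HIT | VC [5]
  [9] addr=0xc1 blk=24 s=0: L1-HIT | VC [5]
  [10] addr=0xc3 blk=24 s=0: L1-HIT | VC [5]
  [11] addr=0xc4 blk=24 s=0: L1-HIT | VC [5]
  [12] addr=0xc7 blk=24 s=0: L1-HIT | VC [5]
  [13] addr=0xc6 blk=24 s=0: L1-HIT | VC [5]
  [14] addr=0x8a blk=17 s=1: L1-HIT | VC [5]
  [15] addr=0xc6 blk=24 s=0: L1-HIT | VC [5]
  [16] addr=0x23 blk=4 s=0: MISS | VC [5, 24]
  [17] addr=0x44 blk=8 s=0: MISS | VC [5, 24, 4]
  [18] addr=0x21 blk=4 s=0: VC-HIT | VC [5, 24, 8]
  [19] addr=0x26 blk=4 s=0: L1-HIT | VC [5, 24, 8]
  [20] addr=0x47 blk=8 s=0: VC-HIT | VC [5, 24, 4]
  [21] addr=0x22 blk=4 s=0: VC-HIT | VC [5, 24, 8]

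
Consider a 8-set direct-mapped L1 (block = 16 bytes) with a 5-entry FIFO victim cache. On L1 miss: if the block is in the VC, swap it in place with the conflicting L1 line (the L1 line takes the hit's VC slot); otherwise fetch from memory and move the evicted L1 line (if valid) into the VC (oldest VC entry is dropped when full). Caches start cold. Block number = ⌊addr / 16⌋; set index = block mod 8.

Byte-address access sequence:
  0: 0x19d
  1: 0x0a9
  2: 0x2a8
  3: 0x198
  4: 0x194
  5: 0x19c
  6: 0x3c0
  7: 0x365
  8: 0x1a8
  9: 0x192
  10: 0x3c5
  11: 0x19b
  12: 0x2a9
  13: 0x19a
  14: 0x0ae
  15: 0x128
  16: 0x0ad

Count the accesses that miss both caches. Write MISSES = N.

  [0] addr=0x19d blk=25 s=1: MISS | VC []
  [1] addr=0xa9 blk=10 s=2: MISS | VC []
  [2] addr=0x2a8 blk=42 s=2: MISS | VC [10]
  [3] addr=0x198 blk=25 s=1: L1-HIT | VC [10]
  [4] addr=0x194 blk=25 s=1: L1-HIT | VC [10]
  [5] addr=0x19c blk=25 s=1: L1-HIT | VC [10]
  [6] addr=0x3c0 blk=60 s=4: MISS | VC [10]
  [7] addr=0x365 blk=54 s=6: MISS | VC [10]
  [8] addr=0x1a8 blk=26 s=2: MISS | VC [10, 42]
  [9] addr=0x192 blk=25 s=1: L1-HIT | VC [10, 42]
  [10] addr=0x3c5 blk=60 s=4: L1-HIT | VC [10, 42]
  [11] addr=0x19b blk=25 s=1: L1-HIT | VC [10, 42]
  [12] addr=0x2a9 blk=42 s=2: VC-HIT | VC [10, 26]
  [13] addr=0x19a blk=25 s=1: L1-HIT | VC [10, 26]
  [14] addr=0xae blk=10 s=2: VC-HIT | VC [42, 26]
  [15] addr=0x128 blk=18 s=2: MISS | VC [42, 26, 10]
  [16] addr=0xad blk=10 s=2: VC-HIT | VC [42, 26, 18]

MISSES = 7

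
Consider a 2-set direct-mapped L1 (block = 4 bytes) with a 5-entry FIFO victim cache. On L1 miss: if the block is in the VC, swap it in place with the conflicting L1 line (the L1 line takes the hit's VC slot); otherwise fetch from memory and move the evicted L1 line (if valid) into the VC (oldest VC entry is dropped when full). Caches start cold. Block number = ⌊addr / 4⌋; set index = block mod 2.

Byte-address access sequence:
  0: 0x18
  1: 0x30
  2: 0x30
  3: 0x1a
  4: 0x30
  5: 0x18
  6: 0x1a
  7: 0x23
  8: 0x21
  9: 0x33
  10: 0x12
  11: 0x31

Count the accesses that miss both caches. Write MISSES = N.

  [0] addr=0x18 blk=6 s=0: MISS | VC []
  [1] addr=0x30 blk=12 s=0: MISS | VC [6]
  [2] addr=0x30 blk=12 s=0: L1-HIT | VC [6]
  [3] addr=0x1a blk=6 s=0: VC-HIT | VC [12]
  [4] addr=0x30 blk=12 s=0: VC-HIT | VC [6]
  [5] addr=0x18 blk=6 s=0: VC-HIT | VC [12]
  [6] addr=0x1a blk=6 s=0: L1-HIT | VC [12]
  [7] addr=0x23 blk=8 s=0: MISS | VC [12, 6]
  [8] addr=0x21 blk=8 s=0: L1-HIT | VC [12, 6]
  [9] addr=0x33 blk=12 s=0: VC-HIT | VC [8, 6]
  [10] addr=0x12 blk=4 s=0: MISS | VC [8, 6, 12]
  [11] addr=0x31 blk=12 s=0: VC-HIT | VC [8, 6, 4]

MISSES = 4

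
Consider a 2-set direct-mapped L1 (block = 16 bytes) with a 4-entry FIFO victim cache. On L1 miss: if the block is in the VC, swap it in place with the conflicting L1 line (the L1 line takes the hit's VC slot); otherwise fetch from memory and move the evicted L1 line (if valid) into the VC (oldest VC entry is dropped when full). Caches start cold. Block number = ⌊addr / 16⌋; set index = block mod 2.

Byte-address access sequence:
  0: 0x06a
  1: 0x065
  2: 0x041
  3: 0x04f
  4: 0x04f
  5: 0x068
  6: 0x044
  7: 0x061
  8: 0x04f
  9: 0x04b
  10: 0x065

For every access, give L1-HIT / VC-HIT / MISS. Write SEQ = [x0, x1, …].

0: 0x6a (blk 6, set 0) → MISS  vc=[]
1: 0x65 (blk 6, set 0) → L1-HIT  vc=[]
2: 0x41 (blk 4, set 0) → MISS  vc=[6]
3: 0x4f (blk 4, set 0) → L1-HIT  vc=[6]
4: 0x4f (blk 4, set 0) → L1-HIT  vc=[6]
5: 0x68 (blk 6, set 0) → VC-HIT  vc=[4]
6: 0x44 (blk 4, set 0) → VC-HIT  vc=[6]
7: 0x61 (blk 6, set 0) → VC-HIT  vc=[4]
8: 0x4f (blk 4, set 0) → VC-HIT  vc=[6]
9: 0x4b (blk 4, set 0) → L1-HIT  vc=[6]
10: 0x65 (blk 6, set 0) → VC-HIT  vc=[4]

SEQ = [MISS, L1-HIT, MISS, L1-HIT, L1-HIT, VC-HIT, VC-HIT, VC-HIT, VC-HIT, L1-HIT, VC-HIT]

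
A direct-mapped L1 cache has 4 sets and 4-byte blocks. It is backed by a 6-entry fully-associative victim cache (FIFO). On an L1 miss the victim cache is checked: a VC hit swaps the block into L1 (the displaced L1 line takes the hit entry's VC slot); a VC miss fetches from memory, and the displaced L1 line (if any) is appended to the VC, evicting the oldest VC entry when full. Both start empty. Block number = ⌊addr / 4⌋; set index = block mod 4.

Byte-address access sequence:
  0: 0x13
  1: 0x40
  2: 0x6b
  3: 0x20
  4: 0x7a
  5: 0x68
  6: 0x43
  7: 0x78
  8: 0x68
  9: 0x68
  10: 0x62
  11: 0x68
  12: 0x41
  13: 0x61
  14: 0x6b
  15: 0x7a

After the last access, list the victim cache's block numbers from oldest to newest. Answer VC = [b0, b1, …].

0: 0x13 (blk 4, set 0) → MISS  vc=[]
1: 0x40 (blk 16, set 0) → MISS  vc=[4]
2: 0x6b (blk 26, set 2) → MISS  vc=[4]
3: 0x20 (blk 8, set 0) → MISS  vc=[4, 16]
4: 0x7a (blk 30, set 2) → MISS  vc=[4, 16, 26]
5: 0x68 (blk 26, set 2) → VC-HIT  vc=[4, 16, 30]
6: 0x43 (blk 16, set 0) → VC-HIT  vc=[4, 8, 30]
7: 0x78 (blk 30, set 2) → VC-HIT  vc=[4, 8, 26]
8: 0x68 (blk 26, set 2) → VC-HIT  vc=[4, 8, 30]
9: 0x68 (blk 26, set 2) → L1-HIT  vc=[4, 8, 30]
10: 0x62 (blk 24, set 0) → MISS  vc=[4, 8, 30, 16]
11: 0x68 (blk 26, set 2) → L1-HIT  vc=[4, 8, 30, 16]
12: 0x41 (blk 16, set 0) → VC-HIT  vc=[4, 8, 30, 24]
13: 0x61 (blk 24, set 0) → VC-HIT  vc=[4, 8, 30, 16]
14: 0x6b (blk 26, set 2) → L1-HIT  vc=[4, 8, 30, 16]
15: 0x7a (blk 30, set 2) → VC-HIT  vc=[4, 8, 26, 16]

VC = [4, 8, 26, 16]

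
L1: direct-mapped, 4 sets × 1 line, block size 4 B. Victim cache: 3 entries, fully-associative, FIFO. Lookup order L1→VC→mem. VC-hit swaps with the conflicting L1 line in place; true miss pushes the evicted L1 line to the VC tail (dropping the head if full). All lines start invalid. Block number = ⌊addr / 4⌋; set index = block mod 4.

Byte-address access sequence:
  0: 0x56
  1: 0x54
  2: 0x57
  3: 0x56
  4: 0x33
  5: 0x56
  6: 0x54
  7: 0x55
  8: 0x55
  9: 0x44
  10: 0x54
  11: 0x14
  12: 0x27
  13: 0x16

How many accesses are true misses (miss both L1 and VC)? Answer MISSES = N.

#0 0x56→b21/s1 MISS; vc=[]
#1 0x54→b21/s1 L1-HIT; vc=[]
#2 0x57→b21/s1 L1-HIT; vc=[]
#3 0x56→b21/s1 L1-HIT; vc=[]
#4 0x33→b12/s0 MISS; vc=[]
#5 0x56→b21/s1 L1-HIT; vc=[]
#6 0x54→b21/s1 L1-HIT; vc=[]
#7 0x55→b21/s1 L1-HIT; vc=[]
#8 0x55→b21/s1 L1-HIT; vc=[]
#9 0x44→b17/s1 MISS; vc=[21]
#10 0x54→b21/s1 VC-HIT; vc=[17]
#11 0x14→b5/s1 MISS; vc=[17,21]
#12 0x27→b9/s1 MISS; vc=[17,21,5]
#13 0x16→b5/s1 VC-HIT; vc=[17,21,9]

MISSES = 5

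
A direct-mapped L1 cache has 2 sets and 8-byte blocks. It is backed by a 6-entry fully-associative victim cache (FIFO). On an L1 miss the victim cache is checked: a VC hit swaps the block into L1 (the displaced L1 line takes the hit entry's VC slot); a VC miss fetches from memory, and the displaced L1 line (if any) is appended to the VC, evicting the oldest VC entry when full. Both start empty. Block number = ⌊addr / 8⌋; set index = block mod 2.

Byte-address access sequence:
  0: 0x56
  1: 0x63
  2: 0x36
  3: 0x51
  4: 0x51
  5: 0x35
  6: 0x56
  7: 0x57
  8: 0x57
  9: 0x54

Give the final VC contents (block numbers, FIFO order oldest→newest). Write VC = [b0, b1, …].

VC = [6, 12]

  [0] addr=0x56 blk=10 s=0: MISS | VC []
  [1] addr=0x63 blk=12 s=0: MISS | VC [10]
  [2] addr=0x36 blk=6 s=0: MISS | VC [10, 12]
  [3] addr=0x51 blk=10 s=0: VC-HIT | VC [6, 12]
  [4] addr=0x51 blk=10 s=0: L1-HIT | VC [6, 12]
  [5] addr=0x35 blk=6 s=0: VC-HIT | VC [10, 12]
  [6] addr=0x56 blk=10 s=0: VC-HIT | VC [6, 12]
  [7] addr=0x57 blk=10 s=0: L1-HIT | VC [6, 12]
  [8] addr=0x57 blk=10 s=0: L1-HIT | VC [6, 12]
  [9] addr=0x54 blk=10 s=0: L1-HIT | VC [6, 12]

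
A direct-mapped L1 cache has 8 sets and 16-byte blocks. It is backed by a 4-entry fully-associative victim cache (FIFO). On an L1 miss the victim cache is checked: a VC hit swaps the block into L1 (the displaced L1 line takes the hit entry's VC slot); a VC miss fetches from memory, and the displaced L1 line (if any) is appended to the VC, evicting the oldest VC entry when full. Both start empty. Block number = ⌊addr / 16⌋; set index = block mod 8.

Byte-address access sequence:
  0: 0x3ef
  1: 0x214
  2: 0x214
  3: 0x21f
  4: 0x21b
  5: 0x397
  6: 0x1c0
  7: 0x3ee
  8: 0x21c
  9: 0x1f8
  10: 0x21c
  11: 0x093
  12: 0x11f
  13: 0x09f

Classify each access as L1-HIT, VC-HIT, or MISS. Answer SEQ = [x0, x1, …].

0: 0x3ef (blk 62, set 6) → MISS  vc=[]
1: 0x214 (blk 33, set 1) → MISS  vc=[]
2: 0x214 (blk 33, set 1) → L1-HIT  vc=[]
3: 0x21f (blk 33, set 1) → L1-HIT  vc=[]
4: 0x21b (blk 33, set 1) → L1-HIT  vc=[]
5: 0x397 (blk 57, set 1) → MISS  vc=[33]
6: 0x1c0 (blk 28, set 4) → MISS  vc=[33]
7: 0x3ee (blk 62, set 6) → L1-HIT  vc=[33]
8: 0x21c (blk 33, set 1) → VC-HIT  vc=[57]
9: 0x1f8 (blk 31, set 7) → MISS  vc=[57]
10: 0x21c (blk 33, set 1) → L1-HIT  vc=[57]
11: 0x93 (blk 9, set 1) → MISS  vc=[57, 33]
12: 0x11f (blk 17, set 1) → MISS  vc=[57, 33, 9]
13: 0x9f (blk 9, set 1) → VC-HIT  vc=[57, 33, 17]

SEQ = [MISS, MISS, L1-HIT, L1-HIT, L1-HIT, MISS, MISS, L1-HIT, VC-HIT, MISS, L1-HIT, MISS, MISS, VC-HIT]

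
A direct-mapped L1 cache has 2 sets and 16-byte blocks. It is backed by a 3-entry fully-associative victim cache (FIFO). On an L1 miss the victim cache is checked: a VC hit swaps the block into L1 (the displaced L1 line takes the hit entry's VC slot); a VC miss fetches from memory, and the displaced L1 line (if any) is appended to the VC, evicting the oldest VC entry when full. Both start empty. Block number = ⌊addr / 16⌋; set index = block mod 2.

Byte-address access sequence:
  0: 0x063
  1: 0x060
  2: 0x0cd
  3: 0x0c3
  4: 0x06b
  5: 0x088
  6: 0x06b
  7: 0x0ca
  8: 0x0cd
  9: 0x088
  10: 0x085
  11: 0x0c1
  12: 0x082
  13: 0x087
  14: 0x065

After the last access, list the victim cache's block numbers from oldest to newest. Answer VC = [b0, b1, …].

  [0] addr=0x63 blk=6 s=0: MISS | VC []
  [1] addr=0x60 blk=6 s=0: L1-HIT | VC []
  [2] addr=0xcd blk=12 s=0: MISS | VC [6]
  [3] addr=0xc3 blk=12 s=0: L1-HIT | VC [6]
  [4] addr=0x6b blk=6 s=0: VC-HIT | VC [12]
  [5] addr=0x88 blk=8 s=0: MISS | VC [12, 6]
  [6] addr=0x6b blk=6 s=0: VC-HIT | VC [12, 8]
  [7] addr=0xca blk=12 s=0: VC-HIT | VC [6, 8]
  [8] addr=0xcd blk=12 s=0: L1-HIT | VC [6, 8]
  [9] addr=0x88 blk=8 s=0: VC-HIT | VC [6, 12]
  [10] addr=0x85 blk=8 s=0: L1-HIT | VC [6, 12]
  [11] addr=0xc1 blk=12 s=0: VC-HIT | VC [6, 8]
  [12] addr=0x82 blk=8 s=0: VC-HIT | VC [6, 12]
  [13] addr=0x87 blk=8 s=0: L1-HIT | VC [6, 12]
  [14] addr=0x65 blk=6 s=0: VC-HIT | VC [8, 12]

VC = [8, 12]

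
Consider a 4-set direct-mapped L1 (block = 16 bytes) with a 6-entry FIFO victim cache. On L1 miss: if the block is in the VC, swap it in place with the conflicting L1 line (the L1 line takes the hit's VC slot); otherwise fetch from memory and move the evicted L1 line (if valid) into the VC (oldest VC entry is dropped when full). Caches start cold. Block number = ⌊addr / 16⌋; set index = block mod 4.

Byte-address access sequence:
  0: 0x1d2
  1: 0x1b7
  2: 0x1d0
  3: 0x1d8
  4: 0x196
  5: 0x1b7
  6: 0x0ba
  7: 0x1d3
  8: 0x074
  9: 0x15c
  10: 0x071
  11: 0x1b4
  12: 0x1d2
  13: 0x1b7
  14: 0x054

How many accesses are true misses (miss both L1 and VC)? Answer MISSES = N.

MISSES = 7

#0 0x1d2→b29/s1 MISS; vc=[]
#1 0x1b7→b27/s3 MISS; vc=[]
#2 0x1d0→b29/s1 L1-HIT; vc=[]
#3 0x1d8→b29/s1 L1-HIT; vc=[]
#4 0x196→b25/s1 MISS; vc=[29]
#5 0x1b7→b27/s3 L1-HIT; vc=[29]
#6 0xba→b11/s3 MISS; vc=[29,27]
#7 0x1d3→b29/s1 VC-HIT; vc=[25,27]
#8 0x74→b7/s3 MISS; vc=[25,27,11]
#9 0x15c→b21/s1 MISS; vc=[25,27,11,29]
#10 0x71→b7/s3 L1-HIT; vc=[25,27,11,29]
#11 0x1b4→b27/s3 VC-HIT; vc=[25,7,11,29]
#12 0x1d2→b29/s1 VC-HIT; vc=[25,7,11,21]
#13 0x1b7→b27/s3 L1-HIT; vc=[25,7,11,21]
#14 0x54→b5/s1 MISS; vc=[25,7,11,21,29]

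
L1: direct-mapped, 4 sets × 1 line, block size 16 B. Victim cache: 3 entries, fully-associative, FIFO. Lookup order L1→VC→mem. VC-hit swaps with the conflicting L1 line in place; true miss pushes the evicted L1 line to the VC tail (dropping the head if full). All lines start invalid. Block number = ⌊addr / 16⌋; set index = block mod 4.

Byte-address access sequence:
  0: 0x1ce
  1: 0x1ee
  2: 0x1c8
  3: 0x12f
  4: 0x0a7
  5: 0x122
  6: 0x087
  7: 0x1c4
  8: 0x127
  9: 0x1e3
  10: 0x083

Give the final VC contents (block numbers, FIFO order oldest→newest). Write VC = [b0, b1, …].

  [0] addr=0x1ce blk=28 s=0: MISS | VC []
  [1] addr=0x1ee blk=30 s=2: MISS | VC []
  [2] addr=0x1c8 blk=28 s=0: L1-HIT | VC []
  [3] addr=0x12f blk=18 s=2: MISS | VC [30]
  [4] addr=0xa7 blk=10 s=2: MISS | VC [30, 18]
  [5] addr=0x122 blk=18 s=2: VC-HIT | VC [30, 10]
  [6] addr=0x87 blk=8 s=0: MISS | VC [30, 10, 28]
  [7] addr=0x1c4 blk=28 s=0: VC-HIT | VC [30, 10, 8]
  [8] addr=0x127 blk=18 s=2: L1-HIT | VC [30, 10, 8]
  [9] addr=0x1e3 blk=30 s=2: VC-HIT | VC [18, 10, 8]
  [10] addr=0x83 blk=8 s=0: VC-HIT | VC [18, 10, 28]

VC = [18, 10, 28]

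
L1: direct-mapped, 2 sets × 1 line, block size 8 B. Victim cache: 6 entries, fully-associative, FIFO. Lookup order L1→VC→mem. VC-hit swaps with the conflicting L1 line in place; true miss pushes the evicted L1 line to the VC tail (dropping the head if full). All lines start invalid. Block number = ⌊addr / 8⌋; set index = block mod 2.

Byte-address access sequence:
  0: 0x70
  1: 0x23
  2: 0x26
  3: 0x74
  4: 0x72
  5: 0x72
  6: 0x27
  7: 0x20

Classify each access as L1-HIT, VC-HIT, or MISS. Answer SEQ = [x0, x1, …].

#0 0x70→b14/s0 MISS; vc=[]
#1 0x23→b4/s0 MISS; vc=[14]
#2 0x26→b4/s0 L1-HIT; vc=[14]
#3 0x74→b14/s0 VC-HIT; vc=[4]
#4 0x72→b14/s0 L1-HIT; vc=[4]
#5 0x72→b14/s0 L1-HIT; vc=[4]
#6 0x27→b4/s0 VC-HIT; vc=[14]
#7 0x20→b4/s0 L1-HIT; vc=[14]

SEQ = [MISS, MISS, L1-HIT, VC-HIT, L1-HIT, L1-HIT, VC-HIT, L1-HIT]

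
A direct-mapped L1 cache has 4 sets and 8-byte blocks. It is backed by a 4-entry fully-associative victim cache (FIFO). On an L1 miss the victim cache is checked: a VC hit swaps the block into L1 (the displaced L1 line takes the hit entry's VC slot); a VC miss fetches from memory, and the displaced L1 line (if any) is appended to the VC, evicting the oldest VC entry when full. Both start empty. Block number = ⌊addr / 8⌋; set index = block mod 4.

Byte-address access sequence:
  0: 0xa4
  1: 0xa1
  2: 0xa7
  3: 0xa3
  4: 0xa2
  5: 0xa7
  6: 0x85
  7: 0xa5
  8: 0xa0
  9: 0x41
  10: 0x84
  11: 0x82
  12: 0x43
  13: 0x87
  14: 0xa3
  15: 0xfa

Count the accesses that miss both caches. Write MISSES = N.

MISSES = 4

#0 0xa4→b20/s0 MISS; vc=[]
#1 0xa1→b20/s0 L1-HIT; vc=[]
#2 0xa7→b20/s0 L1-HIT; vc=[]
#3 0xa3→b20/s0 L1-HIT; vc=[]
#4 0xa2→b20/s0 L1-HIT; vc=[]
#5 0xa7→b20/s0 L1-HIT; vc=[]
#6 0x85→b16/s0 MISS; vc=[20]
#7 0xa5→b20/s0 VC-HIT; vc=[16]
#8 0xa0→b20/s0 L1-HIT; vc=[16]
#9 0x41→b8/s0 MISS; vc=[16,20]
#10 0x84→b16/s0 VC-HIT; vc=[8,20]
#11 0x82→b16/s0 L1-HIT; vc=[8,20]
#12 0x43→b8/s0 VC-HIT; vc=[16,20]
#13 0x87→b16/s0 VC-HIT; vc=[8,20]
#14 0xa3→b20/s0 VC-HIT; vc=[8,16]
#15 0xfa→b31/s3 MISS; vc=[8,16]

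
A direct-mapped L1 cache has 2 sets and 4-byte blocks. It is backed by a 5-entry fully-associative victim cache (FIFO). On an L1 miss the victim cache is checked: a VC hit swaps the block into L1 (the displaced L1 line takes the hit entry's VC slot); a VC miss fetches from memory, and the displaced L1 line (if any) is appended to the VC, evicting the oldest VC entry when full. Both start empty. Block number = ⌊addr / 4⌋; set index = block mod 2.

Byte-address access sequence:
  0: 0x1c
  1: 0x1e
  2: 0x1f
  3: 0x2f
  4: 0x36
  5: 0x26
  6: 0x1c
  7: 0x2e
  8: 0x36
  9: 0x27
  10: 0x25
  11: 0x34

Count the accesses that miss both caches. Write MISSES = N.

  [0] addr=0x1c blk=7 s=1: MISS | VC []
  [1] addr=0x1e blk=7 s=1: L1-HIT | VC []
  [2] addr=0x1f blk=7 s=1: L1-HIT | VC []
  [3] addr=0x2f blk=11 s=1: MISS | VC [7]
  [4] addr=0x36 blk=13 s=1: MISS | VC [7, 11]
  [5] addr=0x26 blk=9 s=1: MISS | VC [7, 11, 13]
  [6] addr=0x1c blk=7 s=1: VC-HIT | VC [9, 11, 13]
  [7] addr=0x2e blk=11 s=1: VC-HIT | VC [9, 7, 13]
  [8] addr=0x36 blk=13 s=1: VC-HIT | VC [9, 7, 11]
  [9] addr=0x27 blk=9 s=1: VC-HIT | VC [13, 7, 11]
  [10] addr=0x25 blk=9 s=1: L1-HIT | VC [13, 7, 11]
  [11] addr=0x34 blk=13 s=1: VC-HIT | VC [9, 7, 11]

MISSES = 4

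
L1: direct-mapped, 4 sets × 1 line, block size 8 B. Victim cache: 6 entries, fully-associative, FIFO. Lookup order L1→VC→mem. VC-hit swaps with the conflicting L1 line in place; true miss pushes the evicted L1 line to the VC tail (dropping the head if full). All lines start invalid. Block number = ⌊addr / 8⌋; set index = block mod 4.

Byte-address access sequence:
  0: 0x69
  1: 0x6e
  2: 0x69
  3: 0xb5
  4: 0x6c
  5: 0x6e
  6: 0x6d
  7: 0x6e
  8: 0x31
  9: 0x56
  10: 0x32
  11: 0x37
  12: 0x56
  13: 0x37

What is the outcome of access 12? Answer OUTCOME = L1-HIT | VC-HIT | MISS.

OUTCOME = VC-HIT

#0 0x69→b13/s1 MISS; vc=[]
#1 0x6e→b13/s1 L1-HIT; vc=[]
#2 0x69→b13/s1 L1-HIT; vc=[]
#3 0xb5→b22/s2 MISS; vc=[]
#4 0x6c→b13/s1 L1-HIT; vc=[]
#5 0x6e→b13/s1 L1-HIT; vc=[]
#6 0x6d→b13/s1 L1-HIT; vc=[]
#7 0x6e→b13/s1 L1-HIT; vc=[]
#8 0x31→b6/s2 MISS; vc=[22]
#9 0x56→b10/s2 MISS; vc=[22,6]
#10 0x32→b6/s2 VC-HIT; vc=[22,10]
#11 0x37→b6/s2 L1-HIT; vc=[22,10]
#12 0x56→b10/s2 VC-HIT; vc=[22,6]
#13 0x37→b6/s2 VC-HIT; vc=[22,10]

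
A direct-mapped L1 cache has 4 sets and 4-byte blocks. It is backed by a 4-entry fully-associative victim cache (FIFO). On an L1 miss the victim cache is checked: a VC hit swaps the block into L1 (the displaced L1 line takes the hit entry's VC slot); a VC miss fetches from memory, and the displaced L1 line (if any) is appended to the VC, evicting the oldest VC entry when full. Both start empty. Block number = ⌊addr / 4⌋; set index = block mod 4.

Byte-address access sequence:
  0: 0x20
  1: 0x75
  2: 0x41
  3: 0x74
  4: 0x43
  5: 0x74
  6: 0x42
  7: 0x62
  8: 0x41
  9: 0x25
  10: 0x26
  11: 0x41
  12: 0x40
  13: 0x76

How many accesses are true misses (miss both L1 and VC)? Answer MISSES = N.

MISSES = 5

#0 0x20→b8/s0 MISS; vc=[]
#1 0x75→b29/s1 MISS; vc=[]
#2 0x41→b16/s0 MISS; vc=[8]
#3 0x74→b29/s1 L1-HIT; vc=[8]
#4 0x43→b16/s0 L1-HIT; vc=[8]
#5 0x74→b29/s1 L1-HIT; vc=[8]
#6 0x42→b16/s0 L1-HIT; vc=[8]
#7 0x62→b24/s0 MISS; vc=[8,16]
#8 0x41→b16/s0 VC-HIT; vc=[8,24]
#9 0x25→b9/s1 MISS; vc=[8,24,29]
#10 0x26→b9/s1 L1-HIT; vc=[8,24,29]
#11 0x41→b16/s0 L1-HIT; vc=[8,24,29]
#12 0x40→b16/s0 L1-HIT; vc=[8,24,29]
#13 0x76→b29/s1 VC-HIT; vc=[8,24,9]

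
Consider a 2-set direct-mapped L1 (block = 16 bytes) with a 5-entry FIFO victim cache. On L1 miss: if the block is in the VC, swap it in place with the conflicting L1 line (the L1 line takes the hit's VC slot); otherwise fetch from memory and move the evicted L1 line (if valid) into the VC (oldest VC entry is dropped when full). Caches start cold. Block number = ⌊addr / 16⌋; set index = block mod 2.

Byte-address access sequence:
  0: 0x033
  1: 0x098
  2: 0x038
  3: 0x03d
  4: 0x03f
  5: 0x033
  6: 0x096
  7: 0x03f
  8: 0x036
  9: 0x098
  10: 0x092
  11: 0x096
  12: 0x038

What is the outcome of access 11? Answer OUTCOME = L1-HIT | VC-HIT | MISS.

0: 0x33 (blk 3, set 1) → MISS  vc=[]
1: 0x98 (blk 9, set 1) → MISS  vc=[3]
2: 0x38 (blk 3, set 1) → VC-HIT  vc=[9]
3: 0x3d (blk 3, set 1) → L1-HIT  vc=[9]
4: 0x3f (blk 3, set 1) → L1-HIT  vc=[9]
5: 0x33 (blk 3, set 1) → L1-HIT  vc=[9]
6: 0x96 (blk 9, set 1) → VC-HIT  vc=[3]
7: 0x3f (blk 3, set 1) → VC-HIT  vc=[9]
8: 0x36 (blk 3, set 1) → L1-HIT  vc=[9]
9: 0x98 (blk 9, set 1) → VC-HIT  vc=[3]
10: 0x92 (blk 9, set 1) → L1-HIT  vc=[3]
11: 0x96 (blk 9, set 1) → L1-HIT  vc=[3]
12: 0x38 (blk 3, set 1) → VC-HIT  vc=[9]

OUTCOME = L1-HIT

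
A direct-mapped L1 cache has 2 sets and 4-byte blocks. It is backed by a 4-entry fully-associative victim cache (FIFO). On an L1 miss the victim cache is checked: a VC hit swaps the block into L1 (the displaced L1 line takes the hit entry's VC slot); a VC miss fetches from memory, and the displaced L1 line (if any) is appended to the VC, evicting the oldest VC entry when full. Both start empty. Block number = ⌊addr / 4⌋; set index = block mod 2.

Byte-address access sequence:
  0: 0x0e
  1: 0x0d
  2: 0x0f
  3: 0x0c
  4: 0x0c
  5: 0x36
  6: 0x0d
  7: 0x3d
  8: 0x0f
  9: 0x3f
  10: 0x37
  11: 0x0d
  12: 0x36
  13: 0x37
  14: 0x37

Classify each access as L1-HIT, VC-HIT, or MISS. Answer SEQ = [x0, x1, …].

SEQ = [MISS, L1-HIT, L1-HIT, L1-HIT, L1-HIT, MISS, VC-HIT, MISS, VC-HIT, VC-HIT, VC-HIT, VC-HIT, VC-HIT, L1-HIT, L1-HIT]

0: 0xe (blk 3, set 1) → MISS  vc=[]
1: 0xd (blk 3, set 1) → L1-HIT  vc=[]
2: 0xf (blk 3, set 1) → L1-HIT  vc=[]
3: 0xc (blk 3, set 1) → L1-HIT  vc=[]
4: 0xc (blk 3, set 1) → L1-HIT  vc=[]
5: 0x36 (blk 13, set 1) → MISS  vc=[3]
6: 0xd (blk 3, set 1) → VC-HIT  vc=[13]
7: 0x3d (blk 15, set 1) → MISS  vc=[13, 3]
8: 0xf (blk 3, set 1) → VC-HIT  vc=[13, 15]
9: 0x3f (blk 15, set 1) → VC-HIT  vc=[13, 3]
10: 0x37 (blk 13, set 1) → VC-HIT  vc=[15, 3]
11: 0xd (blk 3, set 1) → VC-HIT  vc=[15, 13]
12: 0x36 (blk 13, set 1) → VC-HIT  vc=[15, 3]
13: 0x37 (blk 13, set 1) → L1-HIT  vc=[15, 3]
14: 0x37 (blk 13, set 1) → L1-HIT  vc=[15, 3]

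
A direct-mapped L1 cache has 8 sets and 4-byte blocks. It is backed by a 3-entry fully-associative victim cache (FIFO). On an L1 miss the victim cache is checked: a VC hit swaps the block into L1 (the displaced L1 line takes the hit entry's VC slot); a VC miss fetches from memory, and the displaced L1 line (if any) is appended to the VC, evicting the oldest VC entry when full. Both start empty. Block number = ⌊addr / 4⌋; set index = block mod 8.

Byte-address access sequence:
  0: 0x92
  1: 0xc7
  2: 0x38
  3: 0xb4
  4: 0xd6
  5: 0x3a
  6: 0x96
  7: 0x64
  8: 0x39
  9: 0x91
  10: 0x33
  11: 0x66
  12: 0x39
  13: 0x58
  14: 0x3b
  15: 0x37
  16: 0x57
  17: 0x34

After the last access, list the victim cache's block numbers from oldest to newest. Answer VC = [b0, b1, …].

  [0] addr=0x92 blk=36 s=4: MISS | VC []
  [1] addr=0xc7 blk=49 s=1: MISS | VC []
  [2] addr=0x38 blk=14 s=6: MISS | VC []
  [3] addr=0xb4 blk=45 s=5: MISS | VC []
  [4] addr=0xd6 blk=53 s=5: MISS | VC [45]
  [5] addr=0x3a blk=14 s=6: L1-HIT | VC [45]
  [6] addr=0x96 blk=37 s=5: MISS | VC [45, 53]
  [7] addr=0x64 blk=25 s=1: MISS | VC [45, 53, 49]
  [8] addr=0x39 blk=14 s=6: L1-HIT | VC [45, 53, 49]
  [9] addr=0x91 blk=36 s=4: L1-HIT | VC [45, 53, 49]
  [10] addr=0x33 blk=12 s=4: MISS | VC [53, 49, 36]
  [11] addr=0x66 blk=25 s=1: L1-HIT | VC [53, 49, 36]
  [12] addr=0x39 blk=14 s=6: L1-HIT | VC [53, 49, 36]
  [13] addr=0x58 blk=22 s=6: MISS | VC [49, 36, 14]
  [14] addr=0x3b blk=14 s=6: VC-HIT | VC [49, 36, 22]
  [15] addr=0x37 blk=13 s=5: MISS | VC [36, 22, 37]
  [16] addr=0x57 blk=21 s=5: MISS | VC [22, 37, 13]
  [17] addr=0x34 blk=13 s=5: VC-HIT | VC [22, 37, 21]

VC = [22, 37, 21]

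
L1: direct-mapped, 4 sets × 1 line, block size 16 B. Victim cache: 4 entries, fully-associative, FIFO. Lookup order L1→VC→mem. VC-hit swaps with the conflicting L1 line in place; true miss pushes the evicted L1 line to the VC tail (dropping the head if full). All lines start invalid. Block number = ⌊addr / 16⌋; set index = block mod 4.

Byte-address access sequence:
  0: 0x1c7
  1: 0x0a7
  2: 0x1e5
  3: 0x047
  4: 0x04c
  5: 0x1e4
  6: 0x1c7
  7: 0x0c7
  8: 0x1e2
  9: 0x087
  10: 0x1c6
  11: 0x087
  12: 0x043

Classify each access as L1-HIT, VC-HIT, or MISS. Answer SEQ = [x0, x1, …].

SEQ = [MISS, MISS, MISS, MISS, L1-HIT, L1-HIT, VC-HIT, MISS, L1-HIT, MISS, VC-HIT, VC-HIT, VC-HIT]

  [0] addr=0x1c7 blk=28 s=0: MISS | VC []
  [1] addr=0xa7 blk=10 s=2: MISS | VC []
  [2] addr=0x1e5 blk=30 s=2: MISS | VC [10]
  [3] addr=0x47 blk=4 s=0: MISS | VC [10, 28]
  [4] addr=0x4c blk=4 s=0: L1-HIT | VC [10, 28]
  [5] addr=0x1e4 blk=30 s=2: L1-HIT | VC [10, 28]
  [6] addr=0x1c7 blk=28 s=0: VC-HIT | VC [10, 4]
  [7] addr=0xc7 blk=12 s=0: MISS | VC [10, 4, 28]
  [8] addr=0x1e2 blk=30 s=2: L1-HIT | VC [10, 4, 28]
  [9] addr=0x87 blk=8 s=0: MISS | VC [10, 4, 28, 12]
  [10] addr=0x1c6 blk=28 s=0: VC-HIT | VC [10, 4, 8, 12]
  [11] addr=0x87 blk=8 s=0: VC-HIT | VC [10, 4, 28, 12]
  [12] addr=0x43 blk=4 s=0: VC-HIT | VC [10, 8, 28, 12]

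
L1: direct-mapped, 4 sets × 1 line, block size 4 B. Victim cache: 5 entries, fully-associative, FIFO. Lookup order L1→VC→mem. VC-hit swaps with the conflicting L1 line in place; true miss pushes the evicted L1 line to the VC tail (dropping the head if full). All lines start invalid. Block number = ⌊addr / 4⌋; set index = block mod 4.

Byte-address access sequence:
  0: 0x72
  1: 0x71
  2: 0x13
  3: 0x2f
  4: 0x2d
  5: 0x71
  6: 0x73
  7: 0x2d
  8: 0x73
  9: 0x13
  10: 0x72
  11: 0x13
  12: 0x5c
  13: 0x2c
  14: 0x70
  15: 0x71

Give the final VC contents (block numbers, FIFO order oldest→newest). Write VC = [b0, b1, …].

#0 0x72→b28/s0 MISS; vc=[]
#1 0x71→b28/s0 L1-HIT; vc=[]
#2 0x13→b4/s0 MISS; vc=[28]
#3 0x2f→b11/s3 MISS; vc=[28]
#4 0x2d→b11/s3 L1-HIT; vc=[28]
#5 0x71→b28/s0 VC-HIT; vc=[4]
#6 0x73→b28/s0 L1-HIT; vc=[4]
#7 0x2d→b11/s3 L1-HIT; vc=[4]
#8 0x73→b28/s0 L1-HIT; vc=[4]
#9 0x13→b4/s0 VC-HIT; vc=[28]
#10 0x72→b28/s0 VC-HIT; vc=[4]
#11 0x13→b4/s0 VC-HIT; vc=[28]
#12 0x5c→b23/s3 MISS; vc=[28,11]
#13 0x2c→b11/s3 VC-HIT; vc=[28,23]
#14 0x70→b28/s0 VC-HIT; vc=[4,23]
#15 0x71→b28/s0 L1-HIT; vc=[4,23]

VC = [4, 23]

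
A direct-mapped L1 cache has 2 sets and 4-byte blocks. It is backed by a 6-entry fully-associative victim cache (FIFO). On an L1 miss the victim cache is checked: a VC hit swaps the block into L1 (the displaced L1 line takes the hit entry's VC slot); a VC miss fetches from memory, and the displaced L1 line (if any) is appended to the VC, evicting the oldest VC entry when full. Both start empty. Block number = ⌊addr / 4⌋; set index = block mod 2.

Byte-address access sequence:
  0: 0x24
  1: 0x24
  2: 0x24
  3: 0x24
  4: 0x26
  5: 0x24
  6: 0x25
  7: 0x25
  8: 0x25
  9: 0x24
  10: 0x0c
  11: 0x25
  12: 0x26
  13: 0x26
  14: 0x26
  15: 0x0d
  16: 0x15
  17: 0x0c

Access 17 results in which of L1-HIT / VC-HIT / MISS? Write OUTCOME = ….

  [0] addr=0x24 blk=9 s=1: MISS | VC []
  [1] addr=0x24 blk=9 s=1: L1-HIT | VC []
  [2] addr=0x24 blk=9 s=1: L1-HIT | VC []
  [3] addr=0x24 blk=9 s=1: L1-HIT | VC []
  [4] addr=0x26 blk=9 s=1: L1-HIT | VC []
  [5] addr=0x24 blk=9 s=1: L1-HIT | VC []
  [6] addr=0x25 blk=9 s=1: L1-HIT | VC []
  [7] addr=0x25 blk=9 s=1: L1-HIT | VC []
  [8] addr=0x25 blk=9 s=1: L1-HIT | VC []
  [9] addr=0x24 blk=9 s=1: L1-HIT | VC []
  [10] addr=0xc blk=3 s=1: MISS | VC [9]
  [11] addr=0x25 blk=9 s=1: VC-HIT | VC [3]
  [12] addr=0x26 blk=9 s=1: L1-HIT | VC [3]
  [13] addr=0x26 blk=9 s=1: L1-HIT | VC [3]
  [14] addr=0x26 blk=9 s=1: L1-HIT | VC [3]
  [15] addr=0xd blk=3 s=1: VC-HIT | VC [9]
  [16] addr=0x15 blk=5 s=1: MISS | VC [9, 3]
  [17] addr=0xc blk=3 s=1: VC-HIT | VC [9, 5]

OUTCOME = VC-HIT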